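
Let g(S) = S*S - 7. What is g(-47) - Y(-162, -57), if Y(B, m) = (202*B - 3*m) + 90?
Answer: 34665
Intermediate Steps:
Y(B, m) = 90 - 3*m + 202*B (Y(B, m) = (-3*m + 202*B) + 90 = 90 - 3*m + 202*B)
g(S) = -7 + S² (g(S) = S² - 7 = -7 + S²)
g(-47) - Y(-162, -57) = (-7 + (-47)²) - (90 - 3*(-57) + 202*(-162)) = (-7 + 2209) - (90 + 171 - 32724) = 2202 - 1*(-32463) = 2202 + 32463 = 34665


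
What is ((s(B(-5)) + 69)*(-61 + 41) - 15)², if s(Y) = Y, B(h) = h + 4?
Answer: 1890625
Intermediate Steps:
B(h) = 4 + h
((s(B(-5)) + 69)*(-61 + 41) - 15)² = (((4 - 5) + 69)*(-61 + 41) - 15)² = ((-1 + 69)*(-20) - 15)² = (68*(-20) - 15)² = (-1360 - 15)² = (-1375)² = 1890625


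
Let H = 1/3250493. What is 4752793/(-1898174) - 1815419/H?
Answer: -11201137589653691451/1898174 ≈ -5.9010e+12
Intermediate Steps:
H = 1/3250493 ≈ 3.0765e-7
4752793/(-1898174) - 1815419/H = 4752793/(-1898174) - 1815419/1/3250493 = 4752793*(-1/1898174) - 1815419*3250493 = -4752793/1898174 - 5901006751567 = -11201137589653691451/1898174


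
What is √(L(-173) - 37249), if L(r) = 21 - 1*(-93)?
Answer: I*√37135 ≈ 192.7*I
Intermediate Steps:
L(r) = 114 (L(r) = 21 + 93 = 114)
√(L(-173) - 37249) = √(114 - 37249) = √(-37135) = I*√37135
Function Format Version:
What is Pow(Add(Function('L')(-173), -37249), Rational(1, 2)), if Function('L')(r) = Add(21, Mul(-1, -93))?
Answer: Mul(I, Pow(37135, Rational(1, 2))) ≈ Mul(192.70, I)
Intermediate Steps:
Function('L')(r) = 114 (Function('L')(r) = Add(21, 93) = 114)
Pow(Add(Function('L')(-173), -37249), Rational(1, 2)) = Pow(Add(114, -37249), Rational(1, 2)) = Pow(-37135, Rational(1, 2)) = Mul(I, Pow(37135, Rational(1, 2)))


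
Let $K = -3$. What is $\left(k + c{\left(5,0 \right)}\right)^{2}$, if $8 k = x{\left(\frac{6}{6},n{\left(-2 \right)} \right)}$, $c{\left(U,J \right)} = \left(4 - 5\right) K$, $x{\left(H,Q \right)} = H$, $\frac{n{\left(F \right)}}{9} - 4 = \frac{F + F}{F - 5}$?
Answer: $\frac{625}{64} \approx 9.7656$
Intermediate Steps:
$n{\left(F \right)} = 36 + \frac{18 F}{-5 + F}$ ($n{\left(F \right)} = 36 + 9 \frac{F + F}{F - 5} = 36 + 9 \frac{2 F}{-5 + F} = 36 + \frac{18 F}{-5 + F}$)
$c{\left(U,J \right)} = 3$ ($c{\left(U,J \right)} = \left(4 - 5\right) \left(-3\right) = \left(-1\right) \left(-3\right) = 3$)
$k = \frac{1}{8}$ ($k = \frac{6 \cdot \frac{1}{6}}{8} = \frac{1}{8} \cdot 1 = \frac{1}{8} \approx 0.125$)
$\left(k + c{\left(5,0 \right)}\right)^{2} = \left(\frac{1}{8} + 3\right)^{2} = \left(\frac{25}{8}\right)^{2} = \frac{625}{64}$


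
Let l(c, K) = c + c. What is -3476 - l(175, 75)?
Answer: -3826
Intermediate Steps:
l(c, K) = 2*c
-3476 - l(175, 75) = -3476 - 2*175 = -3476 - 1*350 = -3476 - 350 = -3826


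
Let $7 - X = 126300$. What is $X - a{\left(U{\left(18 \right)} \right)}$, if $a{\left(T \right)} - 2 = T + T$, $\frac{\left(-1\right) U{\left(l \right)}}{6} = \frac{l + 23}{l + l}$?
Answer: $- \frac{378844}{3} \approx -1.2628 \cdot 10^{5}$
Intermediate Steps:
$X = -126293$ ($X = 7 - 126300 = -126293$)
$U{\left(l \right)} = - \frac{3 \left(23 + l\right)}{l}$ ($U{\left(l \right)} = - 6 \frac{l + 23}{l + l} = - 6 \frac{23 + l}{2 l} = - \frac{3 \left(23 + l\right)}{l}$)
$a{\left(T \right)} = 2 + 2 T$ ($a{\left(T \right)} = 2 + \left(T + T\right) = 2 + 2 T$)
$X - a{\left(U{\left(18 \right)} \right)} = -126293 - \left(2 + 2 \left(-3 - \frac{69}{18}\right)\right) = -126293 - \left(2 + 2 \left(-3 - \frac{23}{6}\right)\right) = -126293 - \left(2 + 2 \left(- \frac{41}{6}\right)\right) = -126293 - \left(2 - \frac{41}{3}\right) = -126293 - - \frac{35}{3} = -126293 + \frac{35}{3} = - \frac{378844}{3}$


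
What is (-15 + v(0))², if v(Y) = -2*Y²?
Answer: 225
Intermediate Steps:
(-15 + v(0))² = (-15 - 2*0²)² = (-15 - 2*0)² = (-15 + 0)² = (-15)² = 225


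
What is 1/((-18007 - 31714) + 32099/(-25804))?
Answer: -25804/1283032783 ≈ -2.0112e-5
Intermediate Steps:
1/((-18007 - 31714) + 32099/(-25804)) = 1/(-49721 + 32099*(-1/25804)) = 1/(-49721 - 32099/25804) = 1/(-1283032783/25804) = -25804/1283032783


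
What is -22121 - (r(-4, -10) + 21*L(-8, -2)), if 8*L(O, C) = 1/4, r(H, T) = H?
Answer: -707765/32 ≈ -22118.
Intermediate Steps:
L(O, C) = 1/32 (L(O, C) = (⅛)/4 = (⅛)*(¼) = 1/32)
-22121 - (r(-4, -10) + 21*L(-8, -2)) = -22121 - (-4 + 21*(1/32)) = -22121 - (-4 + 21/32) = -22121 - 1*(-107/32) = -22121 + 107/32 = -707765/32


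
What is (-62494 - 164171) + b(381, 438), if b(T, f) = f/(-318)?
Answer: -12013318/53 ≈ -2.2667e+5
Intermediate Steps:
b(T, f) = -f/318 (b(T, f) = f*(-1/318) = -f/318)
(-62494 - 164171) + b(381, 438) = (-62494 - 164171) - 1/318*438 = -226665 - 73/53 = -12013318/53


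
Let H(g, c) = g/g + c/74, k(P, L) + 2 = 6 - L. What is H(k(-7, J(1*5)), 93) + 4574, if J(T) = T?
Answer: 338643/74 ≈ 4576.3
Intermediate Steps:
k(P, L) = 4 - L (k(P, L) = -2 + (6 - L) = 4 - L)
H(g, c) = 1 + c/74 (H(g, c) = 1 + c*(1/74) = 1 + c/74)
H(k(-7, J(1*5)), 93) + 4574 = (1 + (1/74)*93) + 4574 = (1 + 93/74) + 4574 = 167/74 + 4574 = 338643/74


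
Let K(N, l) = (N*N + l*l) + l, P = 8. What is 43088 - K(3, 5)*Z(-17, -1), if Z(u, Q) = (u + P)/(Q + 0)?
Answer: 42737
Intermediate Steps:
K(N, l) = l + N² + l² (K(N, l) = (N² + l²) + l = l + N² + l²)
Z(u, Q) = (8 + u)/Q (Z(u, Q) = (u + 8)/(Q + 0) = (8 + u)/Q)
43088 - K(3, 5)*Z(-17, -1) = 43088 - (5 + 3² + 5²)*(8 - 17)/(-1) = 43088 - (5 + 9 + 25)*(-1*(-9)) = 43088 - 39*9 = 43088 - 1*351 = 43088 - 351 = 42737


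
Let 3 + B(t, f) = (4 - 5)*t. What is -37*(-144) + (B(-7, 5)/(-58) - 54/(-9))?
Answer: 154684/29 ≈ 5333.9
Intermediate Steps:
B(t, f) = -3 - t (B(t, f) = -3 + (4 - 5)*t = -3 - t)
-37*(-144) + (B(-7, 5)/(-58) - 54/(-9)) = -37*(-144) + ((-3 - 1*(-7))/(-58) - 54/(-9)) = 5328 + ((-3 + 7)*(-1/58) - 54*(-⅑)) = 5328 + (4*(-1/58) + 6) = 5328 + (-2/29 + 6) = 5328 + 172/29 = 154684/29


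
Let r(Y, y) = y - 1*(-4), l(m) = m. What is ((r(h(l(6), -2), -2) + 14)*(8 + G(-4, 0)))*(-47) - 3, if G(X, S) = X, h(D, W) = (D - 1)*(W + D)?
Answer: -3011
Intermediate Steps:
h(D, W) = (-1 + D)*(D + W)
r(Y, y) = 4 + y (r(Y, y) = y + 4 = 4 + y)
((r(h(l(6), -2), -2) + 14)*(8 + G(-4, 0)))*(-47) - 3 = (((4 - 2) + 14)*(8 - 4))*(-47) - 3 = ((2 + 14)*4)*(-47) - 3 = (16*4)*(-47) - 3 = 64*(-47) - 3 = -3008 - 3 = -3011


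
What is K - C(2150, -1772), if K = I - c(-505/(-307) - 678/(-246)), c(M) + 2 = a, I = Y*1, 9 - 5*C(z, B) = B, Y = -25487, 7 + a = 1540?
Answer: -136871/5 ≈ -27374.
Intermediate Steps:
a = 1533 (a = -7 + 1540 = 1533)
C(z, B) = 9/5 - B/5
I = -25487 (I = -25487*1 = -25487)
c(M) = 1531 (c(M) = -2 + 1533 = 1531)
K = -27018 (K = -25487 - 1*1531 = -25487 - 1531 = -27018)
K - C(2150, -1772) = -27018 - (9/5 - 1/5*(-1772)) = -27018 - (9/5 + 1772/5) = -27018 - 1*1781/5 = -27018 - 1781/5 = -136871/5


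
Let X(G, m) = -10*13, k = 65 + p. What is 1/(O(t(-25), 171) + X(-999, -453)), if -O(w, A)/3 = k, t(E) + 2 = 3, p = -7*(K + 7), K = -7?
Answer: -1/325 ≈ -0.0030769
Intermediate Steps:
p = 0 (p = -7*(-7 + 7) = -7*0 = 0)
k = 65 (k = 65 + 0 = 65)
t(E) = 1 (t(E) = -2 + 3 = 1)
O(w, A) = -195 (O(w, A) = -3*65 = -195)
X(G, m) = -130
1/(O(t(-25), 171) + X(-999, -453)) = 1/(-195 - 130) = 1/(-325) = -1/325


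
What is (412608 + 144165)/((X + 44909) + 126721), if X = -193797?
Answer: -185591/7389 ≈ -25.117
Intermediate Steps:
(412608 + 144165)/((X + 44909) + 126721) = (412608 + 144165)/((-193797 + 44909) + 126721) = 556773/(-148888 + 126721) = 556773/(-22167) = 556773*(-1/22167) = -185591/7389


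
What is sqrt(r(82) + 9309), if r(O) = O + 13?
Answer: 2*sqrt(2351) ≈ 96.974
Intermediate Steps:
r(O) = 13 + O
sqrt(r(82) + 9309) = sqrt((13 + 82) + 9309) = sqrt(95 + 9309) = sqrt(9404) = 2*sqrt(2351)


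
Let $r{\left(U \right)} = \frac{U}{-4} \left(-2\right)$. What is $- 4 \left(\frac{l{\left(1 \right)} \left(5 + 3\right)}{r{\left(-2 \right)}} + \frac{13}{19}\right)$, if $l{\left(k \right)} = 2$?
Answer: $\frac{1164}{19} \approx 61.263$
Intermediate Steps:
$r{\left(U \right)} = \frac{U}{2}$ ($r{\left(U \right)} = U \left(- \frac{1}{4}\right) \left(-2\right) = - \frac{U}{4} \left(-2\right) = \frac{U}{2}$)
$- 4 \left(\frac{l{\left(1 \right)} \left(5 + 3\right)}{r{\left(-2 \right)}} + \frac{13}{19}\right) = - 4 \left(\frac{2 \left(5 + 3\right)}{\frac{1}{2} \left(-2\right)} + \frac{13}{19}\right) = - 4 \left(\frac{2 \cdot 8}{-1} + 13 \cdot \frac{1}{19}\right) = - 4 \left(16 \left(-1\right) + \frac{13}{19}\right) = - 4 \left(-16 + \frac{13}{19}\right) = \left(-4\right) \left(- \frac{291}{19}\right) = \frac{1164}{19}$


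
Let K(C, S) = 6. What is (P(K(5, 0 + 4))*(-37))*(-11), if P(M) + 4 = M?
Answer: 814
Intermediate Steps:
P(M) = -4 + M
(P(K(5, 0 + 4))*(-37))*(-11) = ((-4 + 6)*(-37))*(-11) = (2*(-37))*(-11) = -74*(-11) = 814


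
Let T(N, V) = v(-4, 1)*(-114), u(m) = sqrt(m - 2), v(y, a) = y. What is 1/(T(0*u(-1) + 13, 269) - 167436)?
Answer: -1/166980 ≈ -5.9887e-6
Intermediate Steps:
u(m) = sqrt(-2 + m)
T(N, V) = 456 (T(N, V) = -4*(-114) = 456)
1/(T(0*u(-1) + 13, 269) - 167436) = 1/(456 - 167436) = 1/(-166980) = -1/166980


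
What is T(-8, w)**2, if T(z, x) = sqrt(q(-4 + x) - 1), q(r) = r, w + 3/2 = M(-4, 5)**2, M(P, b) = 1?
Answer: -11/2 ≈ -5.5000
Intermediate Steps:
w = -1/2 (w = -3/2 + 1**2 = -3/2 + 1 = -1/2 ≈ -0.50000)
T(z, x) = sqrt(-5 + x) (T(z, x) = sqrt((-4 + x) - 1) = sqrt(-5 + x))
T(-8, w)**2 = (sqrt(-5 - 1/2))**2 = (sqrt(-11/2))**2 = (I*sqrt(22)/2)**2 = -11/2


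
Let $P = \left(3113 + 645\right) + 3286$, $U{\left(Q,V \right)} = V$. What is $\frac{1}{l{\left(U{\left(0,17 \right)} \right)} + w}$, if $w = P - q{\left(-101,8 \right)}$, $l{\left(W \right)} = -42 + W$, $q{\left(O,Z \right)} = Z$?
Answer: $\frac{1}{7011} \approx 0.00014263$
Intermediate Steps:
$P = 7044$ ($P = 3758 + 3286 = 7044$)
$w = 7036$ ($w = 7044 - 8 = 7036$)
$\frac{1}{l{\left(U{\left(0,17 \right)} \right)} + w} = \frac{1}{\left(-42 + 17\right) + 7036} = \frac{1}{-25 + 7036} = \frac{1}{7011}$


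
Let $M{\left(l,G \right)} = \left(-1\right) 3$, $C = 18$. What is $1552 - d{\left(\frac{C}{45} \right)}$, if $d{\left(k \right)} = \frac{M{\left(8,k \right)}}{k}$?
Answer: $\frac{3119}{2} \approx 1559.5$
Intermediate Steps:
$M{\left(l,G \right)} = -3$
$d{\left(k \right)} = - \frac{3}{k}$
$1552 - d{\left(\frac{C}{45} \right)} = 1552 - - \frac{3}{18 \cdot \frac{1}{45}} = 1552 - - \frac{3}{\frac{2}{5}} = 1552 - \left(-3\right) \frac{5}{2} = 1552 - - \frac{15}{2} = 1552 + \frac{15}{2} = \frac{3119}{2}$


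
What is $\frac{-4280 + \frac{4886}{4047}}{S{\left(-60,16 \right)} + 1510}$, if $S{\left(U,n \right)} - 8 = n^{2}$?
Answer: $- \frac{8658137}{3589689} \approx -2.4119$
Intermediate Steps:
$S{\left(U,n \right)} = 8 + n^{2}$
$\frac{-4280 + \frac{4886}{4047}}{S{\left(-60,16 \right)} + 1510} = \frac{-4280 + \frac{4886}{4047}}{\left(8 + 16^{2}\right) + 1510} = \frac{-4280 + 4886 \cdot \frac{1}{4047}}{\left(8 + 256\right) + 1510} = \frac{-4280 + \frac{4886}{4047}}{264 + 1510} = - \frac{17316274}{4047 \cdot 1774} = \left(- \frac{17316274}{4047}\right) \frac{1}{1774} = - \frac{8658137}{3589689}$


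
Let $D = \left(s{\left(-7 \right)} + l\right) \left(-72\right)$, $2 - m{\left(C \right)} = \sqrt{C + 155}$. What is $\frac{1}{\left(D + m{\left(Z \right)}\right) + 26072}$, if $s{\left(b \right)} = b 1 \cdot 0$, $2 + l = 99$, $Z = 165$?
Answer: $\frac{1909}{36442778} + \frac{2 \sqrt{5}}{91106945} \approx 5.2433 \cdot 10^{-5}$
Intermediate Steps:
$l = 97$ ($l = -2 + 99 = 97$)
$s{\left(b \right)} = 0$ ($s{\left(b \right)} = b 0 = 0$)
$m{\left(C \right)} = 2 - \sqrt{155 + C}$ ($m{\left(C \right)} = 2 - \sqrt{C + 155} = 2 - \sqrt{155 + C}$)
$D = -6984$ ($D = \left(0 + 97\right) \left(-72\right) = 97 \left(-72\right) = -6984$)
$\frac{1}{\left(D + m{\left(Z \right)}\right) + 26072} = \frac{1}{\left(-6984 + \left(2 - \sqrt{155 + 165}\right)\right) + 26072} = \frac{1}{\left(-6984 + \left(2 - \sqrt{320}\right)\right) + 26072} = \frac{1}{\left(-6984 + \left(2 - 8 \sqrt{5}\right)\right) + 26072} = \frac{1}{\left(-6982 - 8 \sqrt{5}\right) + 26072} = \frac{1}{19090 - 8 \sqrt{5}}$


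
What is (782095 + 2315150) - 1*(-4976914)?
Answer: 8074159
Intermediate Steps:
(782095 + 2315150) - 1*(-4976914) = 3097245 + 4976914 = 8074159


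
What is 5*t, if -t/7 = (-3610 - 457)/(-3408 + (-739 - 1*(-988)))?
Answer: -142345/3159 ≈ -45.060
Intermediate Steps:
t = -28469/3159 (t = -7*(-3610 - 457)/(-3408 + (-739 - 1*(-988))) = -(-28469)/(-3408 + (-739 + 988)) = -(-28469)/(-3408 + 249) = -(-28469)/(-3159) = -(-28469)*(-1)/3159 = -7*4067/3159 = -28469/3159 ≈ -9.0120)
5*t = 5*(-28469/3159) = -142345/3159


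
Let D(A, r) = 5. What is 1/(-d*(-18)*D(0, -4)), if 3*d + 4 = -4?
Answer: -1/240 ≈ -0.0041667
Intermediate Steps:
d = -8/3 (d = -4/3 + (⅓)*(-4) = -4/3 - 4/3 = -8/3 ≈ -2.6667)
1/(-d*(-18)*D(0, -4)) = 1/(-(-8/3*(-18))*5) = 1/(-48*5) = 1/(-1*240) = 1/(-240) = -1/240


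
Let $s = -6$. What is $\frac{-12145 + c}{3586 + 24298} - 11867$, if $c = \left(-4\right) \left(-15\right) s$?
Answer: $- \frac{330911933}{27884} \approx -11867.0$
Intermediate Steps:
$c = -360$ ($c = \left(-4\right) \left(-15\right) \left(-6\right) = 60 \left(-6\right) = -360$)
$\frac{-12145 + c}{3586 + 24298} - 11867 = \frac{-12145 - 360}{3586 + 24298} - 11867 = - \frac{12505}{27884} - 11867 = - \frac{330911933}{27884}$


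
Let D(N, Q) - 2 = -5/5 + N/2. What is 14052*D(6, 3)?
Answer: 56208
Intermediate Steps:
D(N, Q) = 1 + N/2 (D(N, Q) = 2 + (-5/5 + N/2) = 2 + (-5*1/5 + N*(1/2)) = 2 + (-1 + N/2) = 1 + N/2)
14052*D(6, 3) = 14052*(1 + (1/2)*6) = 14052*(1 + 3) = 14052*4 = 56208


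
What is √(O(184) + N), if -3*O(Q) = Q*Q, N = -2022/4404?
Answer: I*√54722595630/2202 ≈ 106.23*I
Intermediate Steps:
N = -337/734 (N = -2022*1/4404 = -337/734 ≈ -0.45913)
O(Q) = -Q²/3 (O(Q) = -Q*Q/3 = -Q²/3)
√(O(184) + N) = √(-⅓*184² - 337/734) = √(-⅓*33856 - 337/734) = √(-33856/3 - 337/734) = √(-24851315/2202) = I*√54722595630/2202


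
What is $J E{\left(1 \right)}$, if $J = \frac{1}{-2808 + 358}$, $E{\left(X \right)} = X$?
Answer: $- \frac{1}{2450} \approx -0.00040816$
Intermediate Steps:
$J = - \frac{1}{2450}$ ($J = \frac{1}{-2450} = - \frac{1}{2450} \approx -0.00040816$)
$J E{\left(1 \right)} = \left(- \frac{1}{2450}\right) 1 = - \frac{1}{2450}$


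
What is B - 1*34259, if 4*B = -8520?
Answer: -36389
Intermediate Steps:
B = -2130 (B = (¼)*(-8520) = -2130)
B - 1*34259 = -2130 - 1*34259 = -2130 - 34259 = -36389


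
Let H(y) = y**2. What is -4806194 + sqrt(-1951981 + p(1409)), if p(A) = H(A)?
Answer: -4806194 + 30*sqrt(37) ≈ -4.8060e+6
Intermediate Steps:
p(A) = A**2
-4806194 + sqrt(-1951981 + p(1409)) = -4806194 + sqrt(-1951981 + 1409**2) = -4806194 + sqrt(-1951981 + 1985281) = -4806194 + sqrt(33300) = -4806194 + 30*sqrt(37)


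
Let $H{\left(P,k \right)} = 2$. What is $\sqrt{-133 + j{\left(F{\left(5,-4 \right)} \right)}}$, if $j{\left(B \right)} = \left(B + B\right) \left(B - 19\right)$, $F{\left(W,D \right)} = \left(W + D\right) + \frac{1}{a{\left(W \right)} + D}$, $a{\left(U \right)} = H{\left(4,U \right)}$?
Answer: $\frac{i \sqrt{606}}{2} \approx 12.309 i$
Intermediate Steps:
$a{\left(U \right)} = 2$
$F{\left(W,D \right)} = D + W + \frac{1}{2 + D}$ ($F{\left(W,D \right)} = \left(W + D\right) + \frac{1}{2 + D} = \left(D + W\right) + \frac{1}{2 + D} = D + W + \frac{1}{2 + D}$)
$j{\left(B \right)} = 2 B \left(-19 + B\right)$
$\sqrt{-133 + j{\left(F{\left(5,-4 \right)} \right)}} = \sqrt{-133 + 2 \frac{1 + \left(-4\right)^{2} + 2 \left(-4\right) + 2 \cdot 5 - 20}{2 - 4} \left(-19 + \frac{1 + \left(-4\right)^{2} + 2 \left(-4\right) + 2 \cdot 5 - 20}{2 - 4}\right)} = \sqrt{-133 + 2 \frac{1 + 16 - 8 + 10 - 20}{-2} \left(-19 + \frac{1 + 16 - 8 + 10 - 20}{-2}\right)} = \sqrt{-133 + 2 \left(\left(- \frac{1}{2}\right) \left(-1\right)\right) \left(-19 - - \frac{1}{2}\right)} = \sqrt{-133 + 2 \cdot \frac{1}{2} \left(-19 + \frac{1}{2}\right)} = \sqrt{-133 + 2 \cdot \frac{1}{2} \left(- \frac{37}{2}\right)} = \sqrt{-133 - \frac{37}{2}} = \sqrt{- \frac{303}{2}} = \frac{i \sqrt{606}}{2}$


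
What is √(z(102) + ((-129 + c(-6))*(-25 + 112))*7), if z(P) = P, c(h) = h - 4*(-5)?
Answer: I*√69933 ≈ 264.45*I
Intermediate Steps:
c(h) = 20 + h (c(h) = h + 20 = 20 + h)
√(z(102) + ((-129 + c(-6))*(-25 + 112))*7) = √(102 + ((-129 + (20 - 6))*(-25 + 112))*7) = √(102 + ((-129 + 14)*87)*7) = √(102 - 115*87*7) = √(102 - 10005*7) = √(102 - 70035) = √(-69933) = I*√69933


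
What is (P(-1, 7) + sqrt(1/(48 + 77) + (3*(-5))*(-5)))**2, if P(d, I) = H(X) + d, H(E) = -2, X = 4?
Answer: 10501/125 - 24*sqrt(2930)/25 ≈ 32.044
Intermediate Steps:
P(d, I) = -2 + d
(P(-1, 7) + sqrt(1/(48 + 77) + (3*(-5))*(-5)))**2 = ((-2 - 1) + sqrt(1/(48 + 77) + (3*(-5))*(-5)))**2 = (-3 + sqrt(1/125 - 15*(-5)))**2 = (-3 + sqrt(1/125 + 75))**2 = (-3 + sqrt(9376/125))**2 = (-3 + 4*sqrt(2930)/25)**2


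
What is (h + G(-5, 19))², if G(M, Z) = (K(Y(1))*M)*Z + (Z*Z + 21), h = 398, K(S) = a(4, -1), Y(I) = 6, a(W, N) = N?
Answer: 765625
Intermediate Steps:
K(S) = -1
G(M, Z) = 21 + Z² - M*Z (G(M, Z) = (-M)*Z + (Z*Z + 21) = -M*Z + (Z² + 21) = -M*Z + (21 + Z²) = 21 + Z² - M*Z)
(h + G(-5, 19))² = (398 + (21 + 19² - 1*(-5)*19))² = (398 + (21 + 361 + 95))² = (398 + 477)² = 875² = 765625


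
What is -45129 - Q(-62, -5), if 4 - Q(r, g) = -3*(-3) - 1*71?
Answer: -45195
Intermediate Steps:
Q(r, g) = 66 (Q(r, g) = 4 - (-3*(-3) - 1*71) = 4 - (9 - 71) = 4 - 1*(-62) = 4 + 62 = 66)
-45129 - Q(-62, -5) = -45129 - 1*66 = -45129 - 66 = -45195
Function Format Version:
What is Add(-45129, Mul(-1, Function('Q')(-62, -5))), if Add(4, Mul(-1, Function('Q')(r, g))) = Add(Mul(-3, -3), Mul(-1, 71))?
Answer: -45195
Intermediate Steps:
Function('Q')(r, g) = 66 (Function('Q')(r, g) = Add(4, Mul(-1, Add(Mul(-3, -3), Mul(-1, 71)))) = Add(4, Mul(-1, Add(9, -71))) = Add(4, Mul(-1, -62)) = Add(4, 62) = 66)
Add(-45129, Mul(-1, Function('Q')(-62, -5))) = Add(-45129, Mul(-1, 66)) = Add(-45129, -66) = -45195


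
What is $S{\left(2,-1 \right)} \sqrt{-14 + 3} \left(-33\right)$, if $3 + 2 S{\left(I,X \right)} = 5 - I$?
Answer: $0$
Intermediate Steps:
$S{\left(I,X \right)} = 1 - \frac{I}{2}$ ($S{\left(I,X \right)} = - \frac{3}{2} + \frac{5 - I}{2} = - \frac{3}{2} - \left(- \frac{5}{2} + \frac{I}{2}\right) = 1 - \frac{I}{2}$)
$S{\left(2,-1 \right)} \sqrt{-14 + 3} \left(-33\right) = \left(1 - 1\right) \sqrt{-14 + 3} \left(-33\right) = \left(1 - 1\right) \sqrt{-11} \left(-33\right) = 0 i \sqrt{11} \left(-33\right) = 0 \left(-33\right) = 0$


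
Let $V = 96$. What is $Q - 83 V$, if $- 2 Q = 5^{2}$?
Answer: $- \frac{15961}{2} \approx -7980.5$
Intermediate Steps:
$Q = - \frac{25}{2}$ ($Q = - \frac{5^{2}}{2} = \left(- \frac{1}{2}\right) 25 = - \frac{25}{2} \approx -12.5$)
$Q - 83 V = - \frac{25}{2} - 7968 = - \frac{15961}{2}$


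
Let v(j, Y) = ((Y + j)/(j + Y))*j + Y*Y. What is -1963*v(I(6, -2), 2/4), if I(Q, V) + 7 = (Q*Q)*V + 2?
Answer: 602641/4 ≈ 1.5066e+5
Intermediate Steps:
I(Q, V) = -5 + V*Q**2 (I(Q, V) = -7 + ((Q*Q)*V + 2) = -7 + (Q**2*V + 2) = -7 + (V*Q**2 + 2) = -7 + (2 + V*Q**2) = -5 + V*Q**2)
v(j, Y) = j + Y**2 (v(j, Y) = ((Y + j)/(Y + j))*j + Y**2 = 1*j + Y**2 = j + Y**2)
-1963*v(I(6, -2), 2/4) = -1963*((-5 - 2*6**2) + (2/4)**2) = -1963*((-5 - 2*36) + (2*(1/4))**2) = -1963*((-5 - 72) + (1/2)**2) = -1963*(-77 + 1/4) = -1963*(-307/4) = 602641/4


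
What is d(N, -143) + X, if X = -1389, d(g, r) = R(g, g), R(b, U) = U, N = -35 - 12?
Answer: -1436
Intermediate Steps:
N = -47
d(g, r) = g
d(N, -143) + X = -47 - 1389 = -1436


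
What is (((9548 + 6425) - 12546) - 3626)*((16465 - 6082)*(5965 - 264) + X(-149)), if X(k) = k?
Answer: -11779473466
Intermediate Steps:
(((9548 + 6425) - 12546) - 3626)*((16465 - 6082)*(5965 - 264) + X(-149)) = (((9548 + 6425) - 12546) - 3626)*((16465 - 6082)*(5965 - 264) - 149) = ((15973 - 12546) - 3626)*(10383*5701 - 149) = (3427 - 3626)*(59193483 - 149) = -199*59193334 = -11779473466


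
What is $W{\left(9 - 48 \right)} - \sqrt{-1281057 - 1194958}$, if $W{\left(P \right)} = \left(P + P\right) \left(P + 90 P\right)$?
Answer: $276822 - i \sqrt{2476015} \approx 2.7682 \cdot 10^{5} - 1573.5 i$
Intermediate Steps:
$W{\left(P \right)} = 182 P^{2}$ ($W{\left(P \right)} = 2 P 91 P = 182 P^{2}$)
$W{\left(9 - 48 \right)} - \sqrt{-1281057 - 1194958} = 182 \left(9 - 48\right)^{2} - \sqrt{-1281057 - 1194958} = 182 \left(9 - 48\right)^{2} - \sqrt{-2476015} = 182 \left(-39\right)^{2} - i \sqrt{2476015} = 182 \cdot 1521 - i \sqrt{2476015} = 276822 - i \sqrt{2476015}$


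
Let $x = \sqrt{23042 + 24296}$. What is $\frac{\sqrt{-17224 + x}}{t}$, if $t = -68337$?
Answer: $- \frac{i \sqrt{17224 - \sqrt{47338}}}{68337} \approx - 0.0019083 i$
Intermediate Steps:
$x = \sqrt{47338} \approx 217.57$
$\frac{\sqrt{-17224 + x}}{t} = \frac{\sqrt{-17224 + \sqrt{47338}}}{-68337} = \sqrt{-17224 + \sqrt{47338}} \left(- \frac{1}{68337}\right) = - \frac{\sqrt{-17224 + \sqrt{47338}}}{68337}$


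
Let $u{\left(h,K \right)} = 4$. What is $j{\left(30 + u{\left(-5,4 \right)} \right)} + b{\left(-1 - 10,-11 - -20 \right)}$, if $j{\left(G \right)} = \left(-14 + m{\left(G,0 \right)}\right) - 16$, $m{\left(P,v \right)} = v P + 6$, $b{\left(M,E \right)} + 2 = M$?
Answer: $-37$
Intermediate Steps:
$b{\left(M,E \right)} = -2 + M$
$m{\left(P,v \right)} = 6 + P v$ ($m{\left(P,v \right)} = P v + 6 = 6 + P v$)
$j{\left(G \right)} = -24$ ($j{\left(G \right)} = \left(-14 + \left(6 + G 0\right)\right) - 16 = \left(-14 + \left(6 + 0\right)\right) - 16 = \left(-14 + 6\right) - 16 = -8 - 16 = -24$)
$j{\left(30 + u{\left(-5,4 \right)} \right)} + b{\left(-1 - 10,-11 - -20 \right)} = -24 - 13 = -37$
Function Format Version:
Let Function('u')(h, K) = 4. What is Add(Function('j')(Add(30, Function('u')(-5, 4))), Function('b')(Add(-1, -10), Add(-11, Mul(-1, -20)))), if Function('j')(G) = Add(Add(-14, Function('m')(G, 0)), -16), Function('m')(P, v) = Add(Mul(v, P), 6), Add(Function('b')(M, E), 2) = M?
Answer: -37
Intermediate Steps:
Function('b')(M, E) = Add(-2, M)
Function('m')(P, v) = Add(6, Mul(P, v)) (Function('m')(P, v) = Add(Mul(P, v), 6) = Add(6, Mul(P, v)))
Function('j')(G) = -24 (Function('j')(G) = Add(Add(-14, Add(6, Mul(G, 0))), -16) = Add(Add(-14, Add(6, 0)), -16) = Add(Add(-14, 6), -16) = Add(-8, -16) = -24)
Add(Function('j')(Add(30, Function('u')(-5, 4))), Function('b')(Add(-1, -10), Add(-11, Mul(-1, -20)))) = Add(-24, Add(-2, Add(-1, -10))) = Add(-24, Add(-2, -11)) = Add(-24, -13) = -37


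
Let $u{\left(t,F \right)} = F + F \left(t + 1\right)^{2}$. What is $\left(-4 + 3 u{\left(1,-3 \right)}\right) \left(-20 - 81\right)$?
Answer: $4949$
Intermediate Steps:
$u{\left(t,F \right)} = F + F \left(1 + t\right)^{2}$
$\left(-4 + 3 u{\left(1,-3 \right)}\right) \left(-20 - 81\right) = \left(-4 + 3 \left(- 3 \left(1 + \left(1 + 1\right)^{2}\right)\right)\right) \left(-20 - 81\right) = \left(-4 + 3 \left(- 3 \left(1 + 2^{2}\right)\right)\right) \left(-101\right) = \left(-4 + 3 \left(- 3 \left(1 + 4\right)\right)\right) \left(-101\right) = \left(-4 + 3 \left(\left(-3\right) 5\right)\right) \left(-101\right) = \left(-4 + 3 \left(-15\right)\right) \left(-101\right) = \left(-4 - 45\right) \left(-101\right) = \left(-49\right) \left(-101\right) = 4949$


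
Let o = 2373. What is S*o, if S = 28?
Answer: 66444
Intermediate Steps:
S*o = 28*2373 = 66444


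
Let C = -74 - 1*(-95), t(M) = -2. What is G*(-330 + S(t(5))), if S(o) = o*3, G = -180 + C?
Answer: 53424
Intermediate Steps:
C = 21 (C = -74 + 95 = 21)
G = -159 (G = -180 + 21 = -159)
S(o) = 3*o
G*(-330 + S(t(5))) = -159*(-330 + 3*(-2)) = -159*(-330 - 6) = -159*(-336) = 53424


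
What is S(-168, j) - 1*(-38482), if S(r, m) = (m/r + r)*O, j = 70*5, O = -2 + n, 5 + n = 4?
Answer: 155969/4 ≈ 38992.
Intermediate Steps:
n = -1 (n = -5 + 4 = -1)
O = -3 (O = -2 - 1 = -3)
j = 350
S(r, m) = -3*r - 3*m/r (S(r, m) = (m/r + r)*(-3) = (r + m/r)*(-3) = -3*r - 3*m/r)
S(-168, j) - 1*(-38482) = (-3*(-168) - 3*350/(-168)) - 1*(-38482) = (504 - 3*350*(-1/168)) + 38482 = (504 + 25/4) + 38482 = 2041/4 + 38482 = 155969/4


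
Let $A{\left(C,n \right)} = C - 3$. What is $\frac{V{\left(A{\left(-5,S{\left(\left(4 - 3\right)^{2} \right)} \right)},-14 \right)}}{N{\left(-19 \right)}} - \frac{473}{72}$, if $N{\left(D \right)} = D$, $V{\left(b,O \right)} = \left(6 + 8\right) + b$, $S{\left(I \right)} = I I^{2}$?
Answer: $- \frac{9419}{1368} \approx -6.8852$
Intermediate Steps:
$S{\left(I \right)} = I^{3}$
$A{\left(C,n \right)} = -3 + C$
$V{\left(b,O \right)} = 14 + b$
$\frac{V{\left(A{\left(-5,S{\left(\left(4 - 3\right)^{2} \right)} \right)},-14 \right)}}{N{\left(-19 \right)}} - \frac{473}{72} = \frac{14 - 8}{-19} - \frac{473}{72} = \left(14 - 8\right) \left(- \frac{1}{19}\right) - \frac{473}{72} = 6 \left(- \frac{1}{19}\right) - \frac{473}{72} = - \frac{6}{19} - \frac{473}{72} = - \frac{9419}{1368}$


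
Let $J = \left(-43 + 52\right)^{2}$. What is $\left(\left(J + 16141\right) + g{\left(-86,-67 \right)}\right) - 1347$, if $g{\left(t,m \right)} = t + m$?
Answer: $14722$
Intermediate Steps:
$J = 81$ ($J = 9^{2} = 81$)
$g{\left(t,m \right)} = m + t$
$\left(\left(J + 16141\right) + g{\left(-86,-67 \right)}\right) - 1347 = \left(\left(81 + 16141\right) - 153\right) - 1347 = \left(16222 - 153\right) - 1347 = 16069 - 1347 = 14722$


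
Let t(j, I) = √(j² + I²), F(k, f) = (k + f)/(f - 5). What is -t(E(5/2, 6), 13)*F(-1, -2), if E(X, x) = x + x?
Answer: -3*√313/7 ≈ -7.5822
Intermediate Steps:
E(X, x) = 2*x
F(k, f) = (f + k)/(-5 + f)
t(j, I) = √(I² + j²)
-t(E(5/2, 6), 13)*F(-1, -2) = -√(13² + (2*6)²)*(-2 - 1)/(-5 - 2) = -√(169 + 12²)*-3/(-7) = -√(169 + 144)*(-⅐*(-3)) = -√313*3/7 = -3*√313/7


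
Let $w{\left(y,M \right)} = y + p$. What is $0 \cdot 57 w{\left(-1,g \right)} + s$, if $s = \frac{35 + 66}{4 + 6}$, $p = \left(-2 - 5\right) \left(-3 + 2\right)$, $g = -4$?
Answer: $\frac{101}{10} \approx 10.1$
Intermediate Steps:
$p = 7$ ($p = \left(-7\right) \left(-1\right) = 7$)
$w{\left(y,M \right)} = 7 + y$ ($w{\left(y,M \right)} = y + 7 = 7 + y$)
$s = \frac{101}{10} \approx 10.1$
$0 \cdot 57 w{\left(-1,g \right)} + s = 0 \cdot 57 \left(7 - 1\right) + \frac{101}{10} = 0 \cdot 6 + \frac{101}{10} = 0 + \frac{101}{10} = \frac{101}{10}$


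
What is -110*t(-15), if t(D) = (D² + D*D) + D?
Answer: -47850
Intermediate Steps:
t(D) = D + 2*D² (t(D) = (D² + D²) + D = 2*D² + D = D + 2*D²)
-110*t(-15) = -(-1650)*(1 + 2*(-15)) = -(-1650)*(1 - 30) = -(-1650)*(-29) = -110*435 = -47850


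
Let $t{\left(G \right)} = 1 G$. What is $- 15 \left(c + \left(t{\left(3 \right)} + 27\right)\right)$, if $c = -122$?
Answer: $1380$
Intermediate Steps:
$t{\left(G \right)} = G$
$- 15 \left(c + \left(t{\left(3 \right)} + 27\right)\right) = - 15 \left(-122 + \left(3 + 27\right)\right) = - 15 \left(-122 + 30\right) = \left(-15\right) \left(-92\right) = 1380$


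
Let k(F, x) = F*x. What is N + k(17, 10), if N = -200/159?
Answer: 26830/159 ≈ 168.74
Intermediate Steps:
N = -200/159 (N = -200*1/159 = -200/159 ≈ -1.2579)
N + k(17, 10) = -200/159 + 17*10 = -200/159 + 170 = 26830/159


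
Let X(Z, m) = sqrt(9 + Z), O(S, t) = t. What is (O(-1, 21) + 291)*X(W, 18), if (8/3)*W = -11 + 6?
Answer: 78*sqrt(114) ≈ 832.81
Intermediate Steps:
W = -15/8 (W = 3*(-11 + 6)/8 = (3/8)*(-5) = -15/8 ≈ -1.8750)
(O(-1, 21) + 291)*X(W, 18) = (21 + 291)*sqrt(9 - 15/8) = 312*sqrt(57/8) = 312*(sqrt(114)/4) = 78*sqrt(114)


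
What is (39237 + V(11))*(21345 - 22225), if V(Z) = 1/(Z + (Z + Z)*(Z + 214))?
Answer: -15572380640/451 ≈ -3.4529e+7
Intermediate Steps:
V(Z) = 1/(Z + 2*Z*(214 + Z)) (V(Z) = 1/(Z + (2*Z)*(214 + Z)) = 1/(Z + 2*Z*(214 + Z)))
(39237 + V(11))*(21345 - 22225) = (39237 + 1/(11*(429 + 2*11)))*(21345 - 22225) = (39237 + 1/(11*(429 + 22)))*(-880) = (39237 + (1/11)/451)*(-880) = (39237 + (1/11)*(1/451))*(-880) = (39237 + 1/4961)*(-880) = (194654758/4961)*(-880) = -15572380640/451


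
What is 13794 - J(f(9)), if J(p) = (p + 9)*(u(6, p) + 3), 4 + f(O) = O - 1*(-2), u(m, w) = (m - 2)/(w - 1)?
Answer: 41206/3 ≈ 13735.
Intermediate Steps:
u(m, w) = (-2 + m)/(-1 + w)
f(O) = -2 + O (f(O) = -4 + (O - 1*(-2)) = -4 + (O + 2) = -4 + (2 + O) = -2 + O)
J(p) = (3 + 4/(-1 + p))*(9 + p) (J(p) = (p + 9)*((-2 + 6)/(-1 + p) + 3) = (9 + p)*(4/(-1 + p) + 3) = (9 + p)*(3 + 4/(-1 + p)) = (3 + 4/(-1 + p))*(9 + p))
13794 - J(f(9)) = 13794 - (9 + 3*(-2 + 9)² + 28*(-2 + 9))/(-1 + (-2 + 9)) = 13794 - (9 + 3*7² + 28*7)/(-1 + 7) = 13794 - (9 + 3*49 + 196)/6 = 13794 - (9 + 147 + 196)/6 = 13794 - 352/6 = 13794 - 1*176/3 = 13794 - 176/3 = 41206/3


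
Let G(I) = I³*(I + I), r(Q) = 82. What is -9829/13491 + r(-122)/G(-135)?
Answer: -362745326666/497893786875 ≈ -0.72856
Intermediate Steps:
G(I) = 2*I⁴ (G(I) = I³*(2*I) = 2*I⁴)
-9829/13491 + r(-122)/G(-135) = -9829/13491 + 82/((2*(-135)⁴)) = -9829*1/13491 + 82/((2*332150625)) = -9829/13491 + 82/664301250 = -9829/13491 + 82*(1/664301250) = -9829/13491 + 41/332150625 = -362745326666/497893786875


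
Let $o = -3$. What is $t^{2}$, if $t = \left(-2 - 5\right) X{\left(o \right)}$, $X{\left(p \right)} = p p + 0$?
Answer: $3969$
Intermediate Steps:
$X{\left(p \right)} = p^{2}$ ($X{\left(p \right)} = p^{2} + 0 = p^{2}$)
$t = -63$ ($t = \left(-2 - 5\right) \left(-3\right)^{2} = \left(-7\right) 9 = -63$)
$t^{2} = \left(-63\right)^{2} = 3969$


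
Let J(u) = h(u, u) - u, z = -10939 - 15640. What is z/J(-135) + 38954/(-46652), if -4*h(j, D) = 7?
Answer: -2490308257/12432758 ≈ -200.30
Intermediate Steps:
z = -26579
h(j, D) = -7/4 (h(j, D) = -¼*7 = -7/4)
J(u) = -7/4 - u
z/J(-135) + 38954/(-46652) = -26579/(-7/4 - 1*(-135)) + 38954/(-46652) = -26579/(-7/4 + 135) + 38954*(-1/46652) = -26579/533/4 - 19477/23326 = -26579*4/533 - 19477/23326 = -106316/533 - 19477/23326 = -2490308257/12432758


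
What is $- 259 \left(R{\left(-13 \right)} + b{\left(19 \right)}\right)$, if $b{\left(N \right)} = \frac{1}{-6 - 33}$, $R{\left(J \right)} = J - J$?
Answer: $\frac{259}{39} \approx 6.641$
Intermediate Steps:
$R{\left(J \right)} = 0$
$b{\left(N \right)} = - \frac{1}{39}$ ($b{\left(N \right)} = \frac{1}{-39} = - \frac{1}{39}$)
$- 259 \left(R{\left(-13 \right)} + b{\left(19 \right)}\right) = - 259 \left(0 - \frac{1}{39}\right) = \left(-259\right) \left(- \frac{1}{39}\right) = \frac{259}{39}$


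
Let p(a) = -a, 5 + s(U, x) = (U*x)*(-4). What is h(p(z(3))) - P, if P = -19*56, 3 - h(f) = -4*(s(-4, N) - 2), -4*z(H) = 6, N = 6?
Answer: 1423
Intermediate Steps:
z(H) = -3/2 (z(H) = -¼*6 = -3/2)
s(U, x) = -5 - 4*U*x (s(U, x) = -5 + (U*x)*(-4) = -5 - 4*U*x)
h(f) = 359 (h(f) = 3 - (-4)*((-5 - 4*(-4)*6) - 2) = 3 - (-4)*((-5 + 96) - 2) = 3 - (-4)*(91 - 2) = 3 - (-4)*89 = 3 - 1*(-356) = 3 + 356 = 359)
P = -1064
h(p(z(3))) - P = 359 - 1*(-1064) = 359 + 1064 = 1423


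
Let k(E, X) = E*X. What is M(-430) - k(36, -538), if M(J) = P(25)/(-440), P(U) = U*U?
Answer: 1704259/88 ≈ 19367.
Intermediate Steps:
P(U) = U²
M(J) = -125/88 (M(J) = 25²/(-440) = 625*(-1/440) = -125/88)
M(-430) - k(36, -538) = -125/88 - 36*(-538) = -125/88 - 1*(-19368) = -125/88 + 19368 = 1704259/88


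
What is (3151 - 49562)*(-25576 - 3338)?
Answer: 1341927654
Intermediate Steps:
(3151 - 49562)*(-25576 - 3338) = -46411*(-28914) = 1341927654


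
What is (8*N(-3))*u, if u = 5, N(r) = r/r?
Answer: 40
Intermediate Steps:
N(r) = 1
(8*N(-3))*u = (8*1)*5 = 8*5 = 40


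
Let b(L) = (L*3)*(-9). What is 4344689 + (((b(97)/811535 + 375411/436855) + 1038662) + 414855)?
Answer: 411119679819682438/70904624485 ≈ 5.7982e+6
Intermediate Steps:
b(L) = -27*L (b(L) = (3*L)*(-9) = -27*L)
4344689 + (((b(97)/811535 + 375411/436855) + 1038662) + 414855) = 4344689 + (((-27*97/811535 + 375411/436855) + 1038662) + 414855) = 4344689 + (((-2619*1/811535 + 375411*(1/436855)) + 1038662) + 414855) = 4344689 + (((-2619/811535 + 375411/436855) + 1038662) + 414855) = 4344689 + ((60703008528/70904624485 + 1038662) + 414855) = 4344689 + (73645999779847598/70904624485 + 414855) = 4344689 + 103061137770572273/70904624485 = 411119679819682438/70904624485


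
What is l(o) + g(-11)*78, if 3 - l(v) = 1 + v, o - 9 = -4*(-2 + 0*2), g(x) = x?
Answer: -873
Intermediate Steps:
o = 17 (o = 9 - 4*(-2 + 0*2) = 9 - 4*(-2 + 0) = 9 - 4*(-2) = 9 + 8 = 17)
l(v) = 2 - v (l(v) = 3 - (1 + v) = 3 + (-1 - v) = 2 - v)
l(o) + g(-11)*78 = (2 - 1*17) - 11*78 = (2 - 17) - 858 = -15 - 858 = -873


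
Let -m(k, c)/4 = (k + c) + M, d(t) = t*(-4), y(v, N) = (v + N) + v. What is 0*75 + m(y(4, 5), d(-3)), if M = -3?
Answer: -88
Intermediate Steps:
y(v, N) = N + 2*v (y(v, N) = (N + v) + v = N + 2*v)
d(t) = -4*t
m(k, c) = 12 - 4*c - 4*k (m(k, c) = -4*((k + c) - 3) = -4*((c + k) - 3) = -4*(-3 + c + k) = 12 - 4*c - 4*k)
0*75 + m(y(4, 5), d(-3)) = 0*75 + (12 - (-16)*(-3) - 4*(5 + 2*4)) = 0 + (12 - 4*12 - 4*(5 + 8)) = 0 + (12 - 48 - 4*13) = 0 + (12 - 48 - 52) = 0 - 88 = -88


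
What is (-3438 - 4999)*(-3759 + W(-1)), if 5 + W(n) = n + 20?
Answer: 31596565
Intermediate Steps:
W(n) = 15 + n (W(n) = -5 + (n + 20) = -5 + (20 + n) = 15 + n)
(-3438 - 4999)*(-3759 + W(-1)) = (-3438 - 4999)*(-3759 + (15 - 1)) = -8437*(-3759 + 14) = -8437*(-3745) = 31596565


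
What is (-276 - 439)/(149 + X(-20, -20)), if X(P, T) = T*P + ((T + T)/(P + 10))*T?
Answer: -715/469 ≈ -1.5245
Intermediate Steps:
X(P, T) = P*T + 2*T²/(10 + P) (X(P, T) = P*T + ((2*T)/(10 + P))*T = P*T + (2*T/(10 + P))*T = P*T + 2*T²/(10 + P))
(-276 - 439)/(149 + X(-20, -20)) = (-276 - 439)/(149 - 20*((-20)² + 2*(-20) + 10*(-20))/(10 - 20)) = -715/(149 - 20*(400 - 40 - 200)/(-10)) = -715/(149 - 20*(-⅒)*160) = -715/(149 + 320) = -715/469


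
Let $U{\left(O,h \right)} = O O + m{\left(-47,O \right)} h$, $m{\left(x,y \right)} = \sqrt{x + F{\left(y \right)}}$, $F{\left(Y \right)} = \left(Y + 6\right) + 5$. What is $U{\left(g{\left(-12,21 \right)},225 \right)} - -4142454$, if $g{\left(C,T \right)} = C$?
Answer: $4142598 + 900 i \sqrt{3} \approx 4.1426 \cdot 10^{6} + 1558.8 i$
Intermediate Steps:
$F{\left(Y \right)} = 11 + Y$ ($F{\left(Y \right)} = \left(6 + Y\right) + 5 = 11 + Y$)
$m{\left(x,y \right)} = \sqrt{11 + x + y}$ ($m{\left(x,y \right)} = \sqrt{x + \left(11 + y\right)} = \sqrt{11 + x + y}$)
$U{\left(O,h \right)} = O^{2} + h \sqrt{-36 + O}$ ($U{\left(O,h \right)} = O O + \sqrt{11 - 47 + O} h = O^{2} + \sqrt{-36 + O} h = O^{2} + h \sqrt{-36 + O}$)
$U{\left(g{\left(-12,21 \right)},225 \right)} - -4142454 = \left(\left(-12\right)^{2} + 225 \sqrt{-36 - 12}\right) - -4142454 = \left(144 + 225 \sqrt{-48}\right) + 4142454 = \left(144 + 225 \cdot 4 i \sqrt{3}\right) + 4142454 = \left(144 + 900 i \sqrt{3}\right) + 4142454 = 4142598 + 900 i \sqrt{3}$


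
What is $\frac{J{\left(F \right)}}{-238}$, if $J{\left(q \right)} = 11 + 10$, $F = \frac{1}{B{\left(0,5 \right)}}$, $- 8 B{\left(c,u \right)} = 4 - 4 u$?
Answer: $- \frac{3}{34} \approx -0.088235$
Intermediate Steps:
$B{\left(c,u \right)} = - \frac{1}{2} + \frac{u}{2}$ ($B{\left(c,u \right)} = - \frac{4 - 4 u}{8} = - \frac{1}{2} + \frac{u}{2}$)
$F = \frac{1}{2}$ ($F = \frac{1}{- \frac{1}{2} + \frac{1}{2} \cdot 5} = \frac{1}{- \frac{1}{2} + \frac{5}{2}} = \frac{1}{2} \approx 0.5$)
$J{\left(q \right)} = 21$
$\frac{J{\left(F \right)}}{-238} = \frac{21}{-238} = 21 \left(- \frac{1}{238}\right) = - \frac{3}{34}$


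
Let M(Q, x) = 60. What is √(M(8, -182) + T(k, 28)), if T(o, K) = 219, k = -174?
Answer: 3*√31 ≈ 16.703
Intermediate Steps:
√(M(8, -182) + T(k, 28)) = √(60 + 219) = √279 = 3*√31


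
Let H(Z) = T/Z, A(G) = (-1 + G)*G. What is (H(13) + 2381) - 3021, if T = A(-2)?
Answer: -8314/13 ≈ -639.54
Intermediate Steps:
A(G) = G*(-1 + G)
T = 6 (T = -2*(-1 - 2) = -2*(-3) = 6)
H(Z) = 6/Z
(H(13) + 2381) - 3021 = (6/13 + 2381) - 3021 = 30959/13 - 3021 = -8314/13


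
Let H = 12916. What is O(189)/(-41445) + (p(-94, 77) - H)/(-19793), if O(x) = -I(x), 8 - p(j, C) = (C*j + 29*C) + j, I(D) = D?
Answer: 12125366/30382255 ≈ 0.39909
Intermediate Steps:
p(j, C) = 8 - j - 29*C - C*j (p(j, C) = 8 - ((C*j + 29*C) + j) = 8 - ((29*C + C*j) + j) = 8 - (j + 29*C + C*j) = 8 + (-j - 29*C - C*j) = 8 - j - 29*C - C*j)
O(x) = -x
O(189)/(-41445) + (p(-94, 77) - H)/(-19793) = -1*189/(-41445) + ((8 - 1*(-94) - 29*77 - 1*77*(-94)) - 1*12916)/(-19793) = -189*(-1/41445) + ((8 + 94 - 2233 + 7238) - 12916)*(-1/19793) = 7/1535 + (5107 - 12916)*(-1/19793) = 7/1535 - 7809*(-1/19793) = 7/1535 + 7809/19793 = 12125366/30382255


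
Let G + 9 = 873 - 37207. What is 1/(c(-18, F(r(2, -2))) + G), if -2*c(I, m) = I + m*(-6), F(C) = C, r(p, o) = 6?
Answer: -1/36316 ≈ -2.7536e-5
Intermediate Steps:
c(I, m) = 3*m - I/2 (c(I, m) = -(I + m*(-6))/2 = -(I - 6*m)/2 = 3*m - I/2)
G = -36343 (G = -9 + (873 - 37207) = -9 - 36334 = -36343)
1/(c(-18, F(r(2, -2))) + G) = 1/((3*6 - ½*(-18)) - 36343) = 1/((18 + 9) - 36343) = 1/(27 - 36343) = 1/(-36316) = -1/36316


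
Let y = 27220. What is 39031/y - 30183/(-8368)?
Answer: 287048167/56944240 ≈ 5.0409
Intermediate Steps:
39031/y - 30183/(-8368) = 39031/27220 - 30183/(-8368) = 39031*(1/27220) - 30183*(-1/8368) = 39031/27220 + 30183/8368 = 287048167/56944240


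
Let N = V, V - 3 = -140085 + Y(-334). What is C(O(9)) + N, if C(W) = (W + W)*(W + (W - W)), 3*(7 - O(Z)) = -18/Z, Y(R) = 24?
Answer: -1259464/9 ≈ -1.3994e+5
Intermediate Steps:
O(Z) = 7 + 6/Z (O(Z) = 7 - (-6)/Z = 7 + 6/Z)
C(W) = 2*W² (C(W) = (2*W)*(W + 0) = (2*W)*W = 2*W²)
V = -140058 (V = 3 + (-140085 + 24) = 3 - 140061 = -140058)
N = -140058
C(O(9)) + N = 2*(7 + 6/9)² - 140058 = 2*(7 + 6*(⅑))² - 140058 = 2*(7 + ⅔)² - 140058 = 2*(23/3)² - 140058 = 2*(529/9) - 140058 = 1058/9 - 140058 = -1259464/9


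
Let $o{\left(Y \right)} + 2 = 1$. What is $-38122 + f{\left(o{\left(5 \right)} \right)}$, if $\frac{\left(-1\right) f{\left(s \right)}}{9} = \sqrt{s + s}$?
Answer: $-38122 - 9 i \sqrt{2} \approx -38122.0 - 12.728 i$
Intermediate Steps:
$o{\left(Y \right)} = -1$ ($o{\left(Y \right)} = -2 + 1 = -1$)
$f{\left(s \right)} = - 9 \sqrt{2} \sqrt{s}$ ($f{\left(s \right)} = - 9 \sqrt{s + s} = - 9 \sqrt{2 s} = - 9 \sqrt{2} \sqrt{s}$)
$-38122 + f{\left(o{\left(5 \right)} \right)} = -38122 - 9 \sqrt{2} \sqrt{-1} = -38122 - 9 \sqrt{2} i = -38122 - 9 i \sqrt{2}$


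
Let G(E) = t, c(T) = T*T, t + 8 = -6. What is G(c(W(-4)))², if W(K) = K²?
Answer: 196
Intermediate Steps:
t = -14 (t = -8 - 6 = -14)
c(T) = T²
G(E) = -14
G(c(W(-4)))² = (-14)² = 196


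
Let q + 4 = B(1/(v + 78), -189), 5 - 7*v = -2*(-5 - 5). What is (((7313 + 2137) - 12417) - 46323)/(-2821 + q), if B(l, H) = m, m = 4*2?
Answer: 16430/939 ≈ 17.497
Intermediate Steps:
v = -15/7 (v = 5/7 - (-2)*(-5 - 5)/7 = 5/7 - (-2)*(-10)/7 = 5/7 - 1/7*20 = 5/7 - 20/7 = -15/7 ≈ -2.1429)
m = 8
B(l, H) = 8
q = 4 (q = -4 + 8 = 4)
(((7313 + 2137) - 12417) - 46323)/(-2821 + q) = (((7313 + 2137) - 12417) - 46323)/(-2821 + 4) = ((9450 - 12417) - 46323)/(-2817) = (-2967 - 46323)*(-1/2817) = -49290*(-1/2817) = 16430/939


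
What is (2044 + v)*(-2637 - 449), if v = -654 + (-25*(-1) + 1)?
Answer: -4369776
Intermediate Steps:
v = -628 (v = -654 + (25 + 1) = -654 + 26 = -628)
(2044 + v)*(-2637 - 449) = (2044 - 628)*(-2637 - 449) = 1416*(-3086) = -4369776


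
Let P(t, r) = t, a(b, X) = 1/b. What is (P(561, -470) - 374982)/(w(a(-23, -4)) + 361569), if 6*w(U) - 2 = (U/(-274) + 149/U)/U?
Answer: -205182708/205338979 ≈ -0.99924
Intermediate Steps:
w(U) = ⅓ + (149/U - U/274)/(6*U) (w(U) = ⅓ + ((U/(-274) + 149/U)/U)/6 = ⅓ + ((U*(-1/274) + 149/U)/U)/6 = ⅓ + ((-U/274 + 149/U)/U)/6 = ⅓ + ((149/U - U/274)/U)/6 = ⅓ + (149/U - U/274)/(6*U))
(P(561, -470) - 374982)/(w(a(-23, -4)) + 361569) = (561 - 374982)/((547/1644 + 149/(6*(1/(-23))²)) + 361569) = -374421/((547/1644 + 149/(6*(-1/23)²)) + 361569) = -374421/((547/1644 + (149/6)*529) + 361569) = -374421/((547/1644 + 78821/6) + 361569) = -374421/(7199167/548 + 361569) = -374421/205338979/548 = -374421*548/205338979 = -205182708/205338979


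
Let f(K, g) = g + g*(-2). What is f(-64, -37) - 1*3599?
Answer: -3562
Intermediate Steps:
f(K, g) = -g (f(K, g) = g - 2*g = -g)
f(-64, -37) - 1*3599 = -1*(-37) - 1*3599 = 37 - 3599 = -3562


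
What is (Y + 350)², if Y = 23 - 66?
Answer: 94249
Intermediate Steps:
Y = -43
(Y + 350)² = (-43 + 350)² = 307² = 94249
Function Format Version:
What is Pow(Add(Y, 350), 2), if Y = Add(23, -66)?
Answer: 94249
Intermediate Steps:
Y = -43
Pow(Add(Y, 350), 2) = Pow(Add(-43, 350), 2) = Pow(307, 2) = 94249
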